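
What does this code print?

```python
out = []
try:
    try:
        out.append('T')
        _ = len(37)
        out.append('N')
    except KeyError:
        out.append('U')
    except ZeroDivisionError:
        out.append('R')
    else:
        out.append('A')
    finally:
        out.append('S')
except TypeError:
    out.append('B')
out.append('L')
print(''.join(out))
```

Execution trace: 'T' (try body) → 'S' (finally) → 'B' (outer except TypeError) → 'L' (after the try/except). Output: TSBL

Answer: TSBL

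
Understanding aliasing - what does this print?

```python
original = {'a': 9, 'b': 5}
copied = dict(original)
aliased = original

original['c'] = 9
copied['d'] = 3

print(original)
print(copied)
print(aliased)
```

Key concept: dict() creates copy, assignment creates alias.
Step by step:
`original = {'a': 9, 'b': 5}` → original = {'a': 9, 'b': 5}
`copied = dict(original)` → copied = {'a': 9, 'b': 5}
`aliased = original` → aliased = {'a': 9, 'b': 5} (same object as original)
`original['c'] = 9` → original = {'a': 9, 'b': 5, 'c': 9} (same object as aliased); aliased = {'a': 9, 'b': 5, 'c': 9} (same object as original)
`copied['d'] = 3` → copied = {'a': 9, 'b': 5, 'd': 3}
`print(original)` → prints {'a': 9, 'b': 5, 'c': 9}
`print(copied)` → prints {'a': 9, 'b': 5, 'd': 3}
`print(aliased)` → prints {'a': 9, 'b': 5, 'c': 9}

Answer:
{'a': 9, 'b': 5, 'c': 9}
{'a': 9, 'b': 5, 'd': 3}
{'a': 9, 'b': 5, 'c': 9}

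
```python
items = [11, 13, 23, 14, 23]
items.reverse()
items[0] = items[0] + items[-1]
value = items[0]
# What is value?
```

Trace:
`items = [11, 13, 23, 14, 23]` → items = [11, 13, 23, 14, 23]
`items.reverse()` → items = [23, 14, 23, 13, 11]
`items[0] = items[0] + items[-1]` → items = [34, 14, 23, 13, 11]
`value = items[0]` → value = 34
So value = 34

Answer: 34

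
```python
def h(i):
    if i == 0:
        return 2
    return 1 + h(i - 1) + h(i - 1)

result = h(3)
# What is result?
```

h(i) = 1 + 2·h(i-1), h(0)=2. Closed form: (2+1)·2^3 - 1 = 23.

Answer: 23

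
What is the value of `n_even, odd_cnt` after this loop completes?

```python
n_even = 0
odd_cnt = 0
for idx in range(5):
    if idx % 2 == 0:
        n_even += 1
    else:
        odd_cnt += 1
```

Count evens and odds in range(5)
`n_even, odd_cnt` takes the values: (0, 0) → (1, 0) → (1, 1) → (2, 1) → (2, 2) → (3, 2)

Answer: 3, 2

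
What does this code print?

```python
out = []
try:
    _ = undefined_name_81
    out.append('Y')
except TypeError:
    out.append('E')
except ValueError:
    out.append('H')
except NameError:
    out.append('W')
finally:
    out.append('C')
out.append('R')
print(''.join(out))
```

Execution trace: 'W' (except NameError) → 'C' (finally) → 'R' (after the try/except). Output: WCR

Answer: WCR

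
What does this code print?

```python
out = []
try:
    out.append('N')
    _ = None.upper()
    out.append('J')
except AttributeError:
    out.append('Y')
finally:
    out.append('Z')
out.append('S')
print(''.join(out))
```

Execution trace: 'N' (try body) → 'Y' (except AttributeError) → 'Z' (finally) → 'S' (after the try/except). Output: NYZS

Answer: NYZS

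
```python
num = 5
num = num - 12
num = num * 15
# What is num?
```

Trace:
`num = 5` → num = 5
`num = num - 12` → num = -7
`num = num * 15` → num = -105
So num = -105

Answer: -105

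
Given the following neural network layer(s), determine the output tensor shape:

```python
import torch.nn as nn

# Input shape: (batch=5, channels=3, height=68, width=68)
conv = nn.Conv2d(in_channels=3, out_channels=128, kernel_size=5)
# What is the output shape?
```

Input: (5, 3, 68, 68) -> Output: (5, 128, 64, 64)

Answer: (5, 128, 64, 64)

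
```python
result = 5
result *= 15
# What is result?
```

Trace:
`result = 5` → result = 5
`result *= 15` → result = 75
So result = 75

Answer: 75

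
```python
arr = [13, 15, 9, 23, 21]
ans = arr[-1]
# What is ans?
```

Trace:
`arr = [13, 15, 9, 23, 21]` → arr = [13, 15, 9, 23, 21]
`ans = arr[-1]` → ans = 21
So ans = 21

Answer: 21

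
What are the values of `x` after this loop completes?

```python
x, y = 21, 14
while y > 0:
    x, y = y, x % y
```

GCD of 21 and 14
`x` takes the values: 21 → 14 → 7

Answer: 7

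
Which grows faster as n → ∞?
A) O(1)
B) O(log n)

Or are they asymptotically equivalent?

O(1) vs O(log n): Higher order terms dominate.

Answer: B) O(log n) grows faster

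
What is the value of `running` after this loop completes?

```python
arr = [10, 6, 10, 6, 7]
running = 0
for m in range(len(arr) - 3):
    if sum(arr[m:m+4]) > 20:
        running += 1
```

Count windows with sum > 20
`running` takes the values: 0 → 1 → 2

Answer: 2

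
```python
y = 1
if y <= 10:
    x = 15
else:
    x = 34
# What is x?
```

Trace:
`y = 1` → y = 1
`if y <= 10: ...` → y <= 10 is True → x = 15
So x = 15

Answer: 15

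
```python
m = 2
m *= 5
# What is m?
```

Trace:
`m = 2` → m = 2
`m *= 5` → m = 10
So m = 10

Answer: 10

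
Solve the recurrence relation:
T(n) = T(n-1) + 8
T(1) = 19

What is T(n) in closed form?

Unrolling: T(n) = T(1) + 8·(n-1) = 19 + 8(n-1) = 8n + 11.

Answer: T(n) = 8n + 11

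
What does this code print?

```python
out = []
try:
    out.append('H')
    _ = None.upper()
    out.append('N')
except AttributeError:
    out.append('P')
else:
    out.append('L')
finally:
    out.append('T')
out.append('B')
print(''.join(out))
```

Execution trace: 'H' (try body) → 'P' (except AttributeError) → 'T' (finally) → 'B' (after the try/except). Output: HPTB

Answer: HPTB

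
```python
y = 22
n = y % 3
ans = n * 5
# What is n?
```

Trace:
`y = 22` → y = 22
`n = y % 3` → n = 1
`ans = n * 5` → ans = 5
So n = 1

Answer: 1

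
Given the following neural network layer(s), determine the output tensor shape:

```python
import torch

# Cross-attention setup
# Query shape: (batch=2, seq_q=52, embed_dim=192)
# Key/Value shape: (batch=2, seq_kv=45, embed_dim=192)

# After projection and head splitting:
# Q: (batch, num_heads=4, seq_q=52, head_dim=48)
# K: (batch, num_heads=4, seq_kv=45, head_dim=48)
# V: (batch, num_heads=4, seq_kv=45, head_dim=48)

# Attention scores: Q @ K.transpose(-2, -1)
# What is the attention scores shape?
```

Input: (2, 52, 192) -> Output: (2, 4, 52, 45)

Answer: (2, 4, 52, 45)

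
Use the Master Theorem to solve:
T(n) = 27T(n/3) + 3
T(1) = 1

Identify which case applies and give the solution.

a=27, b=3, f(n)=3. log_3(27) = 3. Since c=0 < 3, Case 1 applies: T(n) = Θ(n^log_b(a)) = O(n^3).

Answer: O(n^3) - Case 1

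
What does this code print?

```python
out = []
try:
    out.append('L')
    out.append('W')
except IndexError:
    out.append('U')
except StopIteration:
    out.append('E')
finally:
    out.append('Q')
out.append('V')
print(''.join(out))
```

Execution trace: 'L' (try body) → 'W' (try body, no exception) → 'Q' (finally) → 'V' (after the try/except). Output: LWQV

Answer: LWQV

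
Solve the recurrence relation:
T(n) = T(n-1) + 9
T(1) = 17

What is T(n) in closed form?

Unrolling: T(n) = T(1) + 9·(n-1) = 17 + 9(n-1) = 9n + 8.

Answer: T(n) = 9n + 8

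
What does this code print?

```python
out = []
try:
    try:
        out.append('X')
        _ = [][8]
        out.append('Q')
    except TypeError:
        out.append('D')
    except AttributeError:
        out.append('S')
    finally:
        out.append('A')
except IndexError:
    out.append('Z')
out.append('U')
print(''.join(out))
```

Execution trace: 'X' (inner try body) → 'A' (inner finally) → 'Z' (outer except IndexError) → 'U' (after the try/except). Output: XAZU

Answer: XAZU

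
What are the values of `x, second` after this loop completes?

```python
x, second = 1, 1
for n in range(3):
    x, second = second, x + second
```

Fibonacci: after 3 iterations
`x, second` takes the values: (1, 1) → (1, 2) → (2, 3) → (3, 5)

Answer: 3, 5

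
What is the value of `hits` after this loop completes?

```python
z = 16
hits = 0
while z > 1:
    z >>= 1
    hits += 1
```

Count right shifts until 1
`hits` takes the values: 0 → 1 → 2 → 3 → 4

Answer: 4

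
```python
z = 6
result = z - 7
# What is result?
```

Trace:
`z = 6` → z = 6
`result = z - 7` → result = -1
So result = -1

Answer: -1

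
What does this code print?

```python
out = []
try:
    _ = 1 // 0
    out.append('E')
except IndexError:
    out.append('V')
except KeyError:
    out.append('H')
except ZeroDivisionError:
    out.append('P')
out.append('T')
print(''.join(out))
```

Execution trace: 'P' (except ZeroDivisionError) → 'T' (after the try/except). Output: PT

Answer: PT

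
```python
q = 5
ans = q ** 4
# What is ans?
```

Trace:
`q = 5` → q = 5
`ans = q ** 4` → ans = 625
So ans = 625

Answer: 625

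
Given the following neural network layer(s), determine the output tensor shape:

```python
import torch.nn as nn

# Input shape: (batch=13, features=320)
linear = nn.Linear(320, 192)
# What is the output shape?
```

Input: (13, 320) -> Output: (13, 192)

Answer: (13, 192)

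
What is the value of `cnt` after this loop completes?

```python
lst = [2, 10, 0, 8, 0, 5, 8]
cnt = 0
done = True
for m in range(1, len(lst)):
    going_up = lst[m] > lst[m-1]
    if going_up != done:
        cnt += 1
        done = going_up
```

Count direction changes in [2, 10, 0, 8, 0, 5, 8]
`cnt` takes the values: 0 → 1 → 2 → 3 → 4

Answer: 4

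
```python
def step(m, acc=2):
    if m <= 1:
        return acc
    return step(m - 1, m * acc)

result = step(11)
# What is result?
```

Accumulator trace (n, acc): (11, 2) -> (10, 22) -> (9, 220) -> (8, 1980) -> (7, 15840) -> (6, 110880) -> (5, 665280) -> (4, 3326400) -> (3, 13305600) -> (2, 39916800) -> (1, 79833600) -> return 79833600

Answer: 79833600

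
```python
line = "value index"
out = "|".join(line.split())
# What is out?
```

Trace:
`line = "value index"` → line = 'value index'
`out = "|".join(line.split())` → out = 'value|index'
So out = 'value|index'

Answer: 'value|index'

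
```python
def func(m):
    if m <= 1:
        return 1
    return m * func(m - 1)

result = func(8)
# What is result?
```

func(8) = 8 * 7 * 6 * 5 * 4 * 3 * 2 * 1 = 40320

Answer: 40320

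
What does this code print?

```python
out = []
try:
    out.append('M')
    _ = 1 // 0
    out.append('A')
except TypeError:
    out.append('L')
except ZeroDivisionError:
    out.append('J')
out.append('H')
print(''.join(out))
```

Execution trace: 'M' (try body) → 'J' (except ZeroDivisionError) → 'H' (after the try/except). Output: MJH

Answer: MJH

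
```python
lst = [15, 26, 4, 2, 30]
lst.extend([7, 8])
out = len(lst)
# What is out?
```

Trace:
`lst = [15, 26, 4, 2, 30]` → lst = [15, 26, 4, 2, 30]
`lst.extend([7, 8])` → lst = [15, 26, 4, 2, 30, 7, 8]
`out = len(lst)` → out = 7
So out = 7

Answer: 7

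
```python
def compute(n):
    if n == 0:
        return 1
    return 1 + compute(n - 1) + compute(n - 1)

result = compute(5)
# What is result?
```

compute(n) = 1 + 2·compute(n-1), compute(0)=1. Closed form: (1+1)·2^5 - 1 = 63.

Answer: 63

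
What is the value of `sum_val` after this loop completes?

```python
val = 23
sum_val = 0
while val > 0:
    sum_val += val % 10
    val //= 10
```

Sum digits of 23
`sum_val` takes the values: 0 → 3 → 5

Answer: 5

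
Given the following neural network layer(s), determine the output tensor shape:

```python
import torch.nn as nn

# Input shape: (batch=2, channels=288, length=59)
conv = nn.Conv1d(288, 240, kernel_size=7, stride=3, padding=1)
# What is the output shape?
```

Input: (2, 288, 59) -> Output: (2, 240, 19)

Answer: (2, 240, 19)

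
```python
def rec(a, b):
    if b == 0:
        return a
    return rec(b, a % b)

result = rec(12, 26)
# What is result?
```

rec(12, 26) -> rec(26, 12) -> rec(12, 2) -> rec(2, 0) -> 2

Answer: 2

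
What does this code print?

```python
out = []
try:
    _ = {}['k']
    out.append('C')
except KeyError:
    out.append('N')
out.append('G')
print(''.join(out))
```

Execution trace: 'N' (except KeyError) → 'G' (after the try/except). Output: NG

Answer: NG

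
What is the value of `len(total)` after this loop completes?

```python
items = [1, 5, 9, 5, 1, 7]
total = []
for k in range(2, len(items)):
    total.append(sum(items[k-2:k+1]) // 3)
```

Number of 3-element averages
`total` takes the values: [] → [5] → [5, 6] → [5, 6, 5] → [5, 6, 5, 4]
So `len(total)` = 4

Answer: 4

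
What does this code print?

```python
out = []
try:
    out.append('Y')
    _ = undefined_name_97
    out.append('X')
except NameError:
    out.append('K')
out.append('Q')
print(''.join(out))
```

Execution trace: 'Y' (try body) → 'K' (except NameError) → 'Q' (after the try/except). Output: YKQ

Answer: YKQ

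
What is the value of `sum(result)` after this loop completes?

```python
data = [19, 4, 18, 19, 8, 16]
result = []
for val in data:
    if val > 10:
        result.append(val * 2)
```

Sum of doubled values > 10
`result` takes the values: [] → [38] → [38, 36] → [38, 36, 38] → [38, 36, 38, 32]
So `sum(result)` = 144

Answer: 144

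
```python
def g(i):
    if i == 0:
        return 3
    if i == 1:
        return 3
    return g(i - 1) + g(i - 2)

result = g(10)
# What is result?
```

Build up from base cases: g(0)=3, g(1)=3, g(2)=6, g(3)=9, g(4)=15, g(5)=24, g(6)=39, ..., g(10)=267

Answer: 267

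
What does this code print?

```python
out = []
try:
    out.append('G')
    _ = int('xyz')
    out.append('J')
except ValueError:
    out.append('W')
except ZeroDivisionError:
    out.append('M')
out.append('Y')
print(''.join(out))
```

Execution trace: 'G' (try body) → 'W' (except ValueError) → 'Y' (after the try/except). Output: GWY

Answer: GWY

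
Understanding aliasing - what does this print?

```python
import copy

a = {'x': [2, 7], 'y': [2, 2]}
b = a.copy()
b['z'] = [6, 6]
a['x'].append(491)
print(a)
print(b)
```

Key concept: shallow copy of dict with mutable values.
Step by step:
`a = {'x': [2, 7], 'y': [2, 2]}` → a = {'x': [2, 7], 'y': [2, 2]}
`b = a.copy()` → b = {'x': [2, 7], 'y': [2, 2]}
`b['z'] = [6, 6]` → b = {'x': [2, 7], 'y': [2, 2], 'z': [6, 6]}
`a['x'].append(491)` → a = {'x': [2, 7, 491], 'y': [2, 2]}; b = {'x': [2, 7, 491], 'y': [2, 2], 'z': [6, 6]}
`print(a)` → prints {'x': [2, 7, 491], 'y': [2, 2]}
`print(b)` → prints {'x': [2, 7, 491], 'y': [2, 2], 'z': [6, 6]}

Answer:
{'x': [2, 7, 491], 'y': [2, 2]}
{'x': [2, 7, 491], 'y': [2, 2], 'z': [6, 6]}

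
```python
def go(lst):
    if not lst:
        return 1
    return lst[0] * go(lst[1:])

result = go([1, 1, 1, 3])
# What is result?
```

Product over [1, 1, 1, 3] = 1 * 1 * 1 * 3 = 3

Answer: 3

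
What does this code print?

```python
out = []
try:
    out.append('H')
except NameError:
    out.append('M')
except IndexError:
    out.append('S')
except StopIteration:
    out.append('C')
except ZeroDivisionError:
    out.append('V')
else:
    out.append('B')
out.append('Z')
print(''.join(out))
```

Execution trace: 'H' (try body, no exception) → 'B' (else) → 'Z' (after the try/except). Output: HBZ

Answer: HBZ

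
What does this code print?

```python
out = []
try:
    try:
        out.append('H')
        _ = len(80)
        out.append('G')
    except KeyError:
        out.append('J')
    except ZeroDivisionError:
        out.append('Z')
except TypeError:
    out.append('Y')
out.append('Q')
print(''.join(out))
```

Execution trace: 'H' (inner try body) → 'Y' (outer except TypeError) → 'Q' (after the try/except). Output: HYQ

Answer: HYQ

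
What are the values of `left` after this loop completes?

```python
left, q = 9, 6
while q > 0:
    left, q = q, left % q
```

GCD of 9 and 6
`left` takes the values: 9 → 6 → 3

Answer: 3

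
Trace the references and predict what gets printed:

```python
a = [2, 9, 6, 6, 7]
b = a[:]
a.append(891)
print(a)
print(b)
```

Key concept: slice [:] creates copy.
Step by step:
`a = [2, 9, 6, 6, 7]` → a = [2, 9, 6, 6, 7]
`b = a[:]` → b = [2, 9, 6, 6, 7]
`a.append(891)` → a = [2, 9, 6, 6, 7, 891]
`print(a)` → prints [2, 9, 6, 6, 7, 891]
`print(b)` → prints [2, 9, 6, 6, 7]

Answer:
[2, 9, 6, 6, 7, 891]
[2, 9, 6, 6, 7]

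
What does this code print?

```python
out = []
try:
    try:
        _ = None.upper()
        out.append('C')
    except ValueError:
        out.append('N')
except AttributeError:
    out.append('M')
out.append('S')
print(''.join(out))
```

Execution trace: 'M' (outer except AttributeError) → 'S' (after the try/except). Output: MS

Answer: MS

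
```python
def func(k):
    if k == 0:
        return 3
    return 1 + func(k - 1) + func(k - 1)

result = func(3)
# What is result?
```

func(k) = 1 + 2·func(k-1), func(0)=3. Closed form: (3+1)·2^3 - 1 = 31.

Answer: 31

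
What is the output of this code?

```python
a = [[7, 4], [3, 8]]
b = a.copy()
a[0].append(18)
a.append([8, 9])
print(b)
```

Key concept: shallow copy with nested lists.
Step by step:
`a = [[7, 4], [3, 8]]` → a = [[7, 4], [3, 8]]
`b = a.copy()` → b = [[7, 4], [3, 8]]
`a[0].append(18)` → a = [[7, 4, 18], [3, 8]]; b = [[7, 4, 18], [3, 8]]
`a.append([8, 9])` → a = [[7, 4, 18], [3, 8], [8, 9]]
`print(b)` → prints [[7, 4, 18], [3, 8]]

Answer: [[7, 4, 18], [3, 8]]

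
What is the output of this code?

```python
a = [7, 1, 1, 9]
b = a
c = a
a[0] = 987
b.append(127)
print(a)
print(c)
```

Key concept: multiple aliases.
Step by step:
`a = [7, 1, 1, 9]` → a = [7, 1, 1, 9]
`b = a` → b = [7, 1, 1, 9] (same object as a)
`c = a` → c = [7, 1, 1, 9] (same object as a, b)
`a[0] = 987` → a = [987, 1, 1, 9] (same object as b, c); b = [987, 1, 1, 9] (same object as a, c); c = [987, 1, 1, 9] (same object as a, b)
`b.append(127)` → a = [987, 1, 1, 9, 127] (same object as b, c); b = [987, 1, 1, 9, 127] (same object as a, c); c = [987, 1, 1, 9, 127] (same object as a, b)
`print(a)` → prints [987, 1, 1, 9, 127]
`print(c)` → prints [987, 1, 1, 9, 127]

Answer:
[987, 1, 1, 9, 127]
[987, 1, 1, 9, 127]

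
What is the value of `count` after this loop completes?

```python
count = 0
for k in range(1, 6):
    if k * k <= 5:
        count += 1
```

Count numbers where k² ≤ 5
`count` takes the values: 0 → 1 → 2

Answer: 2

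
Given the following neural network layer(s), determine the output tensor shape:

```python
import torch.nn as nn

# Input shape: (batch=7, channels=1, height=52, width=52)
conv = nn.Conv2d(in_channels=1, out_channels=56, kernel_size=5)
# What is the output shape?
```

Input: (7, 1, 52, 52) -> Output: (7, 56, 48, 48)

Answer: (7, 56, 48, 48)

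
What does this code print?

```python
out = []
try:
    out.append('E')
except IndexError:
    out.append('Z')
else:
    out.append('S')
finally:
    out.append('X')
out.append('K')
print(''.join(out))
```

Execution trace: 'E' (try body, no exception) → 'S' (else) → 'X' (finally) → 'K' (after the try/except). Output: ESXK

Answer: ESXK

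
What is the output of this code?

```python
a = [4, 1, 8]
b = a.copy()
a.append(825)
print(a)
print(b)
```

Key concept: list.copy() creates independent copy.
Step by step:
`a = [4, 1, 8]` → a = [4, 1, 8]
`b = a.copy()` → b = [4, 1, 8]
`a.append(825)` → a = [4, 1, 8, 825]
`print(a)` → prints [4, 1, 8, 825]
`print(b)` → prints [4, 1, 8]

Answer:
[4, 1, 8, 825]
[4, 1, 8]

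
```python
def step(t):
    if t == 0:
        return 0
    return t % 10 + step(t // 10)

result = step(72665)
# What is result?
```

Sum of digits of 72665: 5 + 6 + 6 + 2 + 7 = 26

Answer: 26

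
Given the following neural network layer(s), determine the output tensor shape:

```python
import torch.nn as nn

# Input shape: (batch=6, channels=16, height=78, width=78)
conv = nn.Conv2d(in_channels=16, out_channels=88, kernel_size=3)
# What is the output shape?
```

Input: (6, 16, 78, 78) -> Output: (6, 88, 76, 76)

Answer: (6, 88, 76, 76)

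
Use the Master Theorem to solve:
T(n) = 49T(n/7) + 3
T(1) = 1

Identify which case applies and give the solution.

a=49, b=7, f(n)=3. log_7(49) = 2. Since c=0 < 2, Case 1 applies: T(n) = Θ(n^log_b(a)) = O(n^2).

Answer: O(n^2) - Case 1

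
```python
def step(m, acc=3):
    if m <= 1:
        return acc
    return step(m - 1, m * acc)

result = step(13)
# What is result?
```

Accumulator trace (n, acc): (13, 3) -> (12, 39) -> (11, 468) -> (10, 5148) -> (9, 51480) -> (8, 463320) -> (7, 3706560) -> (6, 25945920) -> (5, 155675520) -> (4, 778377600) -> (3, 3113510400) -> (2, 9340531200) -> (1, 18681062400) -> return 18681062400

Answer: 18681062400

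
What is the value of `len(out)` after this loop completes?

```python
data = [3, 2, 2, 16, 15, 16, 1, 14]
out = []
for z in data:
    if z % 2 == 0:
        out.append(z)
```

Count even numbers in [3, 2, 2, 16, 15, 16, 1, 14]
`out` takes the values: [] → [2] → [2, 2] → [2, 2, 16] → [2, 2, 16, 16] → [2, 2, 16, 16, 14]
So `len(out)` = 5

Answer: 5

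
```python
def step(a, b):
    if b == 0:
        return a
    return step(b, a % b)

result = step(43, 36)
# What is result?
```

step(43, 36) -> step(36, 7) -> step(7, 1) -> step(1, 0) -> 1

Answer: 1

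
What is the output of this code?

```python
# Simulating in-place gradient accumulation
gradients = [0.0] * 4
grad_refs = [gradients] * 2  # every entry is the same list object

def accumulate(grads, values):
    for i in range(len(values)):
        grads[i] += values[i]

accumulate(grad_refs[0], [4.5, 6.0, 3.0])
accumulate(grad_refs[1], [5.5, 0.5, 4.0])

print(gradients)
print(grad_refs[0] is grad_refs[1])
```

Key concept: gradient accumulation aliasing.
Step by step:
`gradients = [0.0] * 4` → gradients = [0.0, 0.0, 0.0, 0.0]
`grad_refs = [gradients] * 2` → grad_refs = [[0.0, 0.0, 0.0, 0.0], [0.0, 0.0, 0.0, 0.0]]
`accumulate(grad_refs[0], [4.5, 6.0, 3.0])` → gradients = [4.5, 6.0, 3.0, 0.0]; grad_refs = [[4.5, 6.0, 3.0, 0.0], [4.5, 6.0, 3.0, 0.0]]
`accumulate(grad_refs[1], [5.5, 0.5, 4.0])` → gradients = [10.0, 6.5, 7.0, 0.0]; grad_refs = [[10.0, 6.5, 7.0, 0.0], [10.0, 6.5, 7.0, 0.0]]
`print(gradients)` → prints [10.0, 6.5, 7.0, 0.0]
`print(grad_refs[0] is grad_refs[1])` → prints True

Answer:
[10.0, 6.5, 7.0, 0.0]
True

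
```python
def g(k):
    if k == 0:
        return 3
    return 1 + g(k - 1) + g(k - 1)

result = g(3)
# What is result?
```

g(k) = 1 + 2·g(k-1), g(0)=3. Closed form: (3+1)·2^3 - 1 = 31.

Answer: 31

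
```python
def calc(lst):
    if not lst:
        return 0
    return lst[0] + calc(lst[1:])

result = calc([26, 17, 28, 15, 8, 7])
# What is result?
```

26 + 17 + 28 + 15 + 8 + 7 + 0 = 101

Answer: 101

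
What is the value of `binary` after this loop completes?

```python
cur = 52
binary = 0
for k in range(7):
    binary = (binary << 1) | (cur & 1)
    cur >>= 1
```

Reverse lowest 7 bits of 52
`binary` takes the values: 0 → 1 → 2 → 5 → 11 → 22

Answer: 22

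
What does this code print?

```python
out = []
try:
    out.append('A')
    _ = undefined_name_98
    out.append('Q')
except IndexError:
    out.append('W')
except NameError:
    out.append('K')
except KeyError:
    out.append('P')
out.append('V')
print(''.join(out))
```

Execution trace: 'A' (try body) → 'K' (except NameError) → 'V' (after the try/except). Output: AKV

Answer: AKV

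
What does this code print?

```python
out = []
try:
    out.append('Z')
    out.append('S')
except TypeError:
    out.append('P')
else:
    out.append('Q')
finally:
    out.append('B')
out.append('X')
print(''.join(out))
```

Execution trace: 'Z' (try body) → 'S' (try body, no exception) → 'Q' (else) → 'B' (finally) → 'X' (after the try/except). Output: ZSQBX

Answer: ZSQBX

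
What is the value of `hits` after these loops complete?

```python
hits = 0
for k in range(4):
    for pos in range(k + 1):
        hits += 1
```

Triangle: 1 + 2 + ... + 4
`hits` takes the values: 0 → 1 → 2 → 3 → 4 → 5 → 6 → 7 → 8 → 9 → 10

Answer: 10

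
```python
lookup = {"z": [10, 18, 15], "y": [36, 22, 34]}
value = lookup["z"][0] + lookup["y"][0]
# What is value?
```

Trace:
`lookup = {"z": [10, 18, 15], "y": [36, 22, 34]}` → lookup = {'z': [10, 18, 15], 'y': [36, 22, 34]}
`value = lookup["z"][0] + lookup["y"][0]` → value = 46
So value = 46

Answer: 46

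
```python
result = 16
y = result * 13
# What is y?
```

Trace:
`result = 16` → result = 16
`y = result * 13` → y = 208
So y = 208

Answer: 208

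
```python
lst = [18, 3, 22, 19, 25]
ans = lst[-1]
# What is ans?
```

Trace:
`lst = [18, 3, 22, 19, 25]` → lst = [18, 3, 22, 19, 25]
`ans = lst[-1]` → ans = 25
So ans = 25

Answer: 25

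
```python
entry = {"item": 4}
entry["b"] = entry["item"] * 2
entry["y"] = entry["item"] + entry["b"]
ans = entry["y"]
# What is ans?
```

Trace:
`entry = {"item": 4}` → entry = {'item': 4}
`entry["b"] = entry["item"] * 2` → entry = {'item': 4, 'b': 8}
`entry["y"] = entry["item"] + entry["b"]` → entry = {'item': 4, 'b': 8, 'y': 12}
`ans = entry["y"]` → ans = 12
So ans = 12

Answer: 12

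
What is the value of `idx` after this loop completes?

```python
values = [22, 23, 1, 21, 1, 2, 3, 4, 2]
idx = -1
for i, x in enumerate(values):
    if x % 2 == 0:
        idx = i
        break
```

First even number index in [22, 23, 1, 21, 1, 2, 3, 4, 2]
`idx` takes the values: -1 → 0

Answer: 0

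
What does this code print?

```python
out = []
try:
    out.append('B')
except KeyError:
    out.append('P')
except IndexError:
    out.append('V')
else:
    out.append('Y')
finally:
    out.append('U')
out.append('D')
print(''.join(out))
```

Execution trace: 'B' (try body, no exception) → 'Y' (else) → 'U' (finally) → 'D' (after the try/except). Output: BYUD

Answer: BYUD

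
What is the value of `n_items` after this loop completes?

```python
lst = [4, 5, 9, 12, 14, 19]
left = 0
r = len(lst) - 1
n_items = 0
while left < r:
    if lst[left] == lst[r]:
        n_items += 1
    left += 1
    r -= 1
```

Count matching pairs from ends
`n_items` takes the values: 0

Answer: 0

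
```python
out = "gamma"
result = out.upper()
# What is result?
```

Trace:
`out = "gamma"` → out = 'gamma'
`result = out.upper()` → result = 'GAMMA'
So result = 'GAMMA'

Answer: 'GAMMA'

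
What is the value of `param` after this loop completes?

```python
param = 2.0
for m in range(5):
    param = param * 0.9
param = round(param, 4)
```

Exponential decay: 2.0 * 0.9^5
`param` takes the values: 2.0 → 1.8 → 1.62 → 1.458 → 1.3122 → 1.18098 → 1.181

Answer: 1.181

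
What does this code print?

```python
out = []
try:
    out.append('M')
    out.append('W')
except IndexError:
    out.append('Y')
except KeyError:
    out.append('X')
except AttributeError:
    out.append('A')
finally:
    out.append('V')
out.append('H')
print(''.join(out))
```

Execution trace: 'M' (try body) → 'W' (try body, no exception) → 'V' (finally) → 'H' (after the try/except). Output: MWVH

Answer: MWVH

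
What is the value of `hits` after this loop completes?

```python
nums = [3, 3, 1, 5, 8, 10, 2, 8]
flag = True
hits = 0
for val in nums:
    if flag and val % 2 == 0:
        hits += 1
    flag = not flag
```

Count even values at even positions
`hits` takes the values: 0 → 1 → 2

Answer: 2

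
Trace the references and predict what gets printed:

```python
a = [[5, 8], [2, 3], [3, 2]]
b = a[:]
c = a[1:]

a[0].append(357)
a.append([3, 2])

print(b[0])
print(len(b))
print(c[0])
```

Key concept: slice with nested mutation.
Step by step:
`a = [[5, 8], [2, 3], [3, 2]]` → a = [[5, 8], [2, 3], [3, 2]]
`b = a[:]` → b = [[5, 8], [2, 3], [3, 2]]
`c = a[1:]` → c = [[2, 3], [3, 2]]
`a[0].append(357)` → a = [[5, 8, 357], [2, 3], [3, 2]]; b = [[5, 8, 357], [2, 3], [3, 2]]
`a.append([3, 2])` → a = [[5, 8, 357], [2, 3], [3, 2], [3, 2]]
`print(b[0])` → prints [5, 8, 357]
`print(len(b))` → prints 3
`print(c[0])` → prints [2, 3]

Answer:
[5, 8, 357]
3
[2, 3]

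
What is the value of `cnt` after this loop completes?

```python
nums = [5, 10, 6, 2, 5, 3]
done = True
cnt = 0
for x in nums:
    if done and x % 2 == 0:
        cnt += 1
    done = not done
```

Count even values at even positions
`cnt` takes the values: 0 → 1

Answer: 1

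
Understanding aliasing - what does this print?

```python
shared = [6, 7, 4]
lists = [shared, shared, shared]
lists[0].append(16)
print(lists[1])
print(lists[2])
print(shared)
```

Key concept: list of same reference.
Step by step:
`shared = [6, 7, 4]` → shared = [6, 7, 4]
`lists = [shared, shared, shared]` → lists = [[6, 7, 4], [6, 7, 4], [6, 7, 4]]
`lists[0].append(16)` → shared = [6, 7, 4, 16]; lists = [[6, 7, 4, 16], [6, 7, 4, 16], [6, 7, 4, 16]]
`print(lists[1])` → prints [6, 7, 4, 16]
`print(lists[2])` → prints [6, 7, 4, 16]
`print(shared)` → prints [6, 7, 4, 16]

Answer:
[6, 7, 4, 16]
[6, 7, 4, 16]
[6, 7, 4, 16]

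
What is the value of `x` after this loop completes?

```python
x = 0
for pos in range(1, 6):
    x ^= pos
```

XOR of 1 to 5
`x` takes the values: 0 → 1 → 3 → 0 → 4 → 1

Answer: 1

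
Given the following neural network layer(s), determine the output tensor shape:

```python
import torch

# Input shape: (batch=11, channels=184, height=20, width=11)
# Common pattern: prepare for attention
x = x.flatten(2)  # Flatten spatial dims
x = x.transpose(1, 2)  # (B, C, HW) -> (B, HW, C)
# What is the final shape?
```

Input: (11, 184, 20, 11) -> after flatten(2): (11, 184, 220) -> Output: (11, 220, 184)

Answer: (11, 220, 184)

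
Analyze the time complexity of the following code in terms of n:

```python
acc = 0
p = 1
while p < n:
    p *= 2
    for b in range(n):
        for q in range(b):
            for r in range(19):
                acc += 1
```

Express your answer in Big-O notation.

Each loop level contributes: log n × n × n × 1. Multiplying the contributions gives O(n^2 log n).

Answer: O(n^2 log n)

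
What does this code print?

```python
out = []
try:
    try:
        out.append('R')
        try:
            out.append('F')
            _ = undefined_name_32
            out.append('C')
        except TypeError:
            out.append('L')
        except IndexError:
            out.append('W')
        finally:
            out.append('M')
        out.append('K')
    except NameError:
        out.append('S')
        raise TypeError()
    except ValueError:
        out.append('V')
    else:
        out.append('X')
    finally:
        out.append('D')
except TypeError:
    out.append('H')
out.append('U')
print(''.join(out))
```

Execution trace: 'R' (try body) → 'F' (inner try body) → 'M' (inner finally) → 'S' (except NameError) → 'D' (finally) → 'H' (outer except TypeError) → 'U' (after the try/except). Output: RFMSDHU

Answer: RFMSDHU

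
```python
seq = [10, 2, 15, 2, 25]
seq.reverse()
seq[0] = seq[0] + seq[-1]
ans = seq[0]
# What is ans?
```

Trace:
`seq = [10, 2, 15, 2, 25]` → seq = [10, 2, 15, 2, 25]
`seq.reverse()` → seq = [25, 2, 15, 2, 10]
`seq[0] = seq[0] + seq[-1]` → seq = [35, 2, 15, 2, 10]
`ans = seq[0]` → ans = 35
So ans = 35

Answer: 35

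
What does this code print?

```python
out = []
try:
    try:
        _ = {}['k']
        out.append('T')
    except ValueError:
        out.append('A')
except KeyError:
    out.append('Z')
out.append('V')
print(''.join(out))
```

Execution trace: 'Z' (outer except KeyError) → 'V' (after the try/except). Output: ZV

Answer: ZV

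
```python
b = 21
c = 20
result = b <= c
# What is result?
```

Trace:
`b = 21` → b = 21
`c = 20` → c = 20
`result = b <= c` → result = False
So result = False

Answer: False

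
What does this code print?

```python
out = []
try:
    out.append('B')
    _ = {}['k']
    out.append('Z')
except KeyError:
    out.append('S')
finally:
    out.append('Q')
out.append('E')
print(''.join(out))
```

Execution trace: 'B' (try body) → 'S' (except KeyError) → 'Q' (finally) → 'E' (after the try/except). Output: BSQE

Answer: BSQE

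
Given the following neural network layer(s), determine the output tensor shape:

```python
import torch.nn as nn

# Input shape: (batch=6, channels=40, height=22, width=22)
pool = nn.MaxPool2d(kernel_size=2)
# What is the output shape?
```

Input: (6, 40, 22, 22) -> Output: (6, 40, 11, 11)

Answer: (6, 40, 11, 11)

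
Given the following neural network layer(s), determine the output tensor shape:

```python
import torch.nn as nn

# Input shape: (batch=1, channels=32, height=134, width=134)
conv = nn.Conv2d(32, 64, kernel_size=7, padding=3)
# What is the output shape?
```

Input: (1, 32, 134, 134) -> Output: (1, 64, 134, 134)

Answer: (1, 64, 134, 134)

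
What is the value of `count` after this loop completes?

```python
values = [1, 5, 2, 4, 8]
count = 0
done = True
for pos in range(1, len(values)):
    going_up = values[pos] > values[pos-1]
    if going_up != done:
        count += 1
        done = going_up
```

Count direction changes in [1, 5, 2, 4, 8]
`count` takes the values: 0 → 1 → 2

Answer: 2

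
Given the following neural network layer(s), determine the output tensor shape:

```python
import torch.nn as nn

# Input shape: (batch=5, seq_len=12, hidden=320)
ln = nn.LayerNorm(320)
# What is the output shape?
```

Input: (5, 12, 320) -> Output: (5, 12, 320)

Answer: (5, 12, 320)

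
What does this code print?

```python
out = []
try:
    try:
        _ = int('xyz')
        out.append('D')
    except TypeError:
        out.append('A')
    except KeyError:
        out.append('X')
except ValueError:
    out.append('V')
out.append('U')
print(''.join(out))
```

Execution trace: 'V' (outer except ValueError) → 'U' (after the try/except). Output: VU

Answer: VU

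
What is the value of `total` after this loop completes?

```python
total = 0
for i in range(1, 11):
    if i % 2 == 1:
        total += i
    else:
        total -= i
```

Add odd, subtract even
`total` takes the values: 0 → 1 → -1 → 2 → -2 → 3 → -3 → 4 → -4 → 5 → -5

Answer: -5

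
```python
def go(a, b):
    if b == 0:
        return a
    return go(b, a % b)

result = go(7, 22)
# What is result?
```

go(7, 22) -> go(22, 7) -> go(7, 1) -> go(1, 0) -> 1

Answer: 1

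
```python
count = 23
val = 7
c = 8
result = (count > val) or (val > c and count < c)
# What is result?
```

Trace:
`count = 23` → count = 23
`val = 7` → val = 7
`c = 8` → c = 8
`result = (count > val) or (val > c and count < c)` → result = True
So result = True

Answer: True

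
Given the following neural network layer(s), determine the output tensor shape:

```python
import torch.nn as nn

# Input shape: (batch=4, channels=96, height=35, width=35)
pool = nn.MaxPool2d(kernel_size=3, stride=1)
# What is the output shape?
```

Input: (4, 96, 35, 35) -> Output: (4, 96, 33, 33)

Answer: (4, 96, 33, 33)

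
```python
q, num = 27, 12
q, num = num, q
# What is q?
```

Trace:
`q, num = 27, 12` → q = 27; num = 12
`q, num = num, q` → q = 12; num = 27
So q = 12

Answer: 12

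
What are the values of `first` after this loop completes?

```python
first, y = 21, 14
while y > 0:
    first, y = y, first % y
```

GCD of 21 and 14
`first` takes the values: 21 → 14 → 7

Answer: 7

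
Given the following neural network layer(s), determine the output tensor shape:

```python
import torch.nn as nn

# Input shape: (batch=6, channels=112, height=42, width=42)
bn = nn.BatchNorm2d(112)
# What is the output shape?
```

Input: (6, 112, 42, 42) -> Output: (6, 112, 42, 42)

Answer: (6, 112, 42, 42)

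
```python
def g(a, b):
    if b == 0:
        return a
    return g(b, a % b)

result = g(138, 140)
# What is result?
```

g(138, 140) -> g(140, 138) -> g(138, 2) -> g(2, 0) -> 2

Answer: 2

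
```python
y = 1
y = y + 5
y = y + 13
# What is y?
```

Trace:
`y = 1` → y = 1
`y = y + 5` → y = 6
`y = y + 13` → y = 19
So y = 19

Answer: 19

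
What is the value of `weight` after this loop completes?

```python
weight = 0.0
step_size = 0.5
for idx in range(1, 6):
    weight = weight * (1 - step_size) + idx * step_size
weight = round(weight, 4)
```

Moving average with lr=0.5
`weight` takes the values: 0.0 → 0.5 → 1.25 → 2.125 → 3.0625 → 4.03125 → 4.0312

Answer: 4.0312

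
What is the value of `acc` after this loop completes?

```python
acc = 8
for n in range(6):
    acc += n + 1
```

Start at 8, add 1 to 6 = 29
`acc` takes the values: 8 → 9 → 11 → 14 → 18 → 23 → 29

Answer: 29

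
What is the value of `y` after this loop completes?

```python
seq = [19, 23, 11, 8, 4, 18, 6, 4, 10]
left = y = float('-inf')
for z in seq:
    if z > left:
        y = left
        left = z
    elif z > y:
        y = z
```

Second largest (with repeats) in [19, 23, 11, 8, 4, 18, 6, 4, 10]
`y` takes the values: -inf → 19

Answer: 19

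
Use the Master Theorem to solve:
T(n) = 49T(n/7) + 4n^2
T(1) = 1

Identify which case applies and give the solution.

a=49, b=7, f(n)=4n^2. log_7(49) = 2. Since c=2 = 2, Case 2 applies: T(n) = Θ(n^log_b(a) · log n) = O(n^2 log n).

Answer: O(n^2 log n) - Case 2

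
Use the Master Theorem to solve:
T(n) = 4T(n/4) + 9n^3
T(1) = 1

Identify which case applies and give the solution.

a=4, b=4, f(n)=9n^3. log_4(4) = 1. Since c=3 > 1 and the regularity condition holds (4(n/4)^3 = (4/4^3)n^3 with 4/4^3 < 1), Case 3 applies: T(n) = Θ(f(n)) = O(n^3).

Answer: O(n^3) - Case 3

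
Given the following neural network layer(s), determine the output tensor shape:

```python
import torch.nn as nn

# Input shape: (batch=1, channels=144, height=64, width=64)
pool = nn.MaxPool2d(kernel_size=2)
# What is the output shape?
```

Input: (1, 144, 64, 64) -> Output: (1, 144, 32, 32)

Answer: (1, 144, 32, 32)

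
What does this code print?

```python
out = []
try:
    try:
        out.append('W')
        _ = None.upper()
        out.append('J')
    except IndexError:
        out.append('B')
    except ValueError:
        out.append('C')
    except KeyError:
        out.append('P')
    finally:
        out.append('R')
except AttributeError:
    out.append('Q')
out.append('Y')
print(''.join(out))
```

Execution trace: 'W' (try body) → 'R' (finally) → 'Q' (outer except AttributeError) → 'Y' (after the try/except). Output: WRQY

Answer: WRQY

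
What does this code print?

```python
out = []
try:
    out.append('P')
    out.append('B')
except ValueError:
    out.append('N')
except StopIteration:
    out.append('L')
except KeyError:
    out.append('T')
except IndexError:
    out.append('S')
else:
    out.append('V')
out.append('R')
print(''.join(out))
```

Execution trace: 'P' (try body) → 'B' (try body, no exception) → 'V' (else) → 'R' (after the try/except). Output: PBVR

Answer: PBVR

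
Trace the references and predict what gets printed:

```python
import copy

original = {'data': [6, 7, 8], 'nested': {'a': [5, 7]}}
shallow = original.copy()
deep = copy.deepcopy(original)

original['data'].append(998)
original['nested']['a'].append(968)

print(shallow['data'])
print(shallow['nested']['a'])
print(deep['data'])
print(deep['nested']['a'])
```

Key concept: comparing shallow vs deep copy.
Step by step:
`original = {'data': [6, 7, 8], 'nested': {'a': [5, 7]}}` → original = {'data': [6, 7, 8], 'nested': {'a': [5, 7]}}
`shallow = original.copy()` → shallow = {'data': [6, 7, 8], 'nested': {'a': [5, 7]}}
`deep = copy.deepcopy(original)` → deep = {'data': [6, 7, 8], 'nested': {'a': [5, 7]}}
`original['data'].append(998)` → original = {'data': [6, 7, 8, 998], 'nested': {'a': [5, 7]}}; shallow = {'data': [6, 7, 8, 998], 'nested': {'a': [5, 7]}}
`original['nested']['a'].append(968)` → original = {'data': [6, 7, 8, 998], 'nested': {'a': [5, 7, 968]}}; shallow = {'data': [6, 7, 8, 998], 'nested': {'a': [5, 7, 968]}}
`print(shallow['data'])` → prints [6, 7, 8, 998]
`print(shallow['nested']['a'])` → prints [5, 7, 968]
`print(deep['data'])` → prints [6, 7, 8]
`print(deep['nested']['a'])` → prints [5, 7]

Answer:
[6, 7, 8, 998]
[5, 7, 968]
[6, 7, 8]
[5, 7]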